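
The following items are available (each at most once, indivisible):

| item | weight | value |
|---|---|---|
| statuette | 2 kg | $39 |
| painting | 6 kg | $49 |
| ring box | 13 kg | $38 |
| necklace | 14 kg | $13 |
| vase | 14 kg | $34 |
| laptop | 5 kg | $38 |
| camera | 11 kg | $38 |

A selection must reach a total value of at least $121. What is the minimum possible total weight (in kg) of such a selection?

13

Subsets with value ≥ 121, sorted by total weight:
- statuette+painting+laptop: weight 13, value 126
- statuette+painting+camera: weight 19, value 126
- statuette+painting+ring box: weight 21, value 126
- painting+laptop+camera: weight 22, value 125
Minimum weight: 13 kg.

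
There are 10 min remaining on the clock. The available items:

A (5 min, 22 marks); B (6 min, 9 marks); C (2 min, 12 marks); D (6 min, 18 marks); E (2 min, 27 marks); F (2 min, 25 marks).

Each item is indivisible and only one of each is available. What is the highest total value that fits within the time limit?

Check high-value combinations within 10 min:
- A+E+F: time 5+2+2=9, value 22+27+25=74
- D+E+F: time 6+2+2=10, value 18+27+25=70
- C+E+F: time 2+2+2=6, value 12+27+25=64
- A+C+E: time 5+2+2=9, value 22+12+27=61
Best: 74 marks.

74 marks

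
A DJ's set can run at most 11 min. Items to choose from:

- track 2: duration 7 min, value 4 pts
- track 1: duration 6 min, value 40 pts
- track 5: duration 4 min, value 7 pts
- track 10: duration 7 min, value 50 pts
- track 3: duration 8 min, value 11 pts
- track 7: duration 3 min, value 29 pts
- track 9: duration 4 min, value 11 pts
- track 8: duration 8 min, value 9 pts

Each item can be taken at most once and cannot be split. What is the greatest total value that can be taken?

Check high-value combinations within 11 min:
- track 10+track 7: duration 7+3=10, value 50+29=79
- track 1+track 7: duration 6+3=9, value 40+29=69
- track 10+track 9: duration 7+4=11, value 50+11=61
Best: 79 pts.

79 pts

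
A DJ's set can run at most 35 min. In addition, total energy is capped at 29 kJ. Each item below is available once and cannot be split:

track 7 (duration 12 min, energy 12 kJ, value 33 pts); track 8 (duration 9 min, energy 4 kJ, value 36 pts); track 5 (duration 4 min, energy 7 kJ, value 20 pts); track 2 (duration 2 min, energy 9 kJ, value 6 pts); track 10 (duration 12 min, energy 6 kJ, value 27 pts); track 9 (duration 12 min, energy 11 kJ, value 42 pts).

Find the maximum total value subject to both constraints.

111 pts

Feasible sets respecting both limits:
- track 7+track 8+track 9: duration 33, energy 27, value 111
- track 8+track 10+track 9: duration 33, energy 21, value 105
- track 8+track 5+track 9: duration 25, energy 22, value 98
- track 7+track 8+track 10: duration 33, energy 22, value 96
Best: 111 pts.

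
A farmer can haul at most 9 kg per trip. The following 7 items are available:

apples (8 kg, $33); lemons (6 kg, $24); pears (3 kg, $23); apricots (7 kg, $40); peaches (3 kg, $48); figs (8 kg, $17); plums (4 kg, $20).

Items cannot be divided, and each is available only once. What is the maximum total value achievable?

Check high-value combinations within 9 kg:
- lemons+peaches: weight 6+3=9, value 24+48=72
- pears+peaches: weight 3+3=6, value 23+48=71
- peaches+plums: weight 3+4=7, value 48+20=68
- peaches: weight 3, value 48
- lemons+pears: weight 6+3=9, value 24+23=47
Best: $72.

$72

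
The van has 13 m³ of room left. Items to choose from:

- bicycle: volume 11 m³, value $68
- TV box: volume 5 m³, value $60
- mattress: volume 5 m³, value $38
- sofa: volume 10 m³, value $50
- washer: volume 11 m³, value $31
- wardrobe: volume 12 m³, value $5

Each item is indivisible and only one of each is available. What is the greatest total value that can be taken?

$98

Check high-value combinations within 13 m³:
- TV box+mattress: volume 5+5=10, value 60+38=98
- bicycle: volume 11, value 68
- TV box: volume 5, value 60
- sofa: volume 10, value 50
Best: $98.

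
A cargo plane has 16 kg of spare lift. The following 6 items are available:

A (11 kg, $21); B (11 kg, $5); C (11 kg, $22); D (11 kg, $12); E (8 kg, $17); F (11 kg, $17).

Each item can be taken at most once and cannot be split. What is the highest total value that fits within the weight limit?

$22

Check high-value combinations within 16 kg:
- C: weight 11, value 22
- A: weight 11, value 21
- E: weight 8, value 17
- F: weight 11, value 17
Best: $22.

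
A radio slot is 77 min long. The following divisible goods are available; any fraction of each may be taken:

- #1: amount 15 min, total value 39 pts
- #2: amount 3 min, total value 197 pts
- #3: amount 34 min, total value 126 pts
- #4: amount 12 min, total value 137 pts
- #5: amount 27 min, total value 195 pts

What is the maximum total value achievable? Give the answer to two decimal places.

Take in order of value per unit:
- #2 (197/3 per unit): all 3 → value 197, running total 197.00
- #4 (137/12 per unit): all 12 → value 137, running total 334.00
- #5 (195/27 per unit): all 27 → value 195, running total 529.00
- #3 (126/34 per unit): all 34 → value 126, running total 655.00
- #1 (39/15 per unit): 1 of 15 → value 1×39/15 = 2.6000, running total 657.60
Total 657.60.

657.60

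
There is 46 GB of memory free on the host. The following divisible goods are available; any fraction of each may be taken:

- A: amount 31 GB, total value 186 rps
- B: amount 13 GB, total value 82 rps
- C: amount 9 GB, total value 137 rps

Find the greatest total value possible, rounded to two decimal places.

Take in order of value per unit:
- C (137/9 per unit): all 9 → value 137, running total 137.00
- B (82/13 per unit): all 13 → value 82, running total 219.00
- A (186/31 per unit): 24 of 31 → value 24×186/31 = 144.0000, running total 363.00
Total 363.00.

363.00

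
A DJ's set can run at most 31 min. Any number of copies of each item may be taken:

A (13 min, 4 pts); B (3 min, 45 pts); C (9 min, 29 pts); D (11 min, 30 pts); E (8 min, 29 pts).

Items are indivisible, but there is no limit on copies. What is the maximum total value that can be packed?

Best value-per-unit is B at 45/3, and filling with it alone uses duration 10×3=30. No mix of the others beats 10×45 = 450.

450 pts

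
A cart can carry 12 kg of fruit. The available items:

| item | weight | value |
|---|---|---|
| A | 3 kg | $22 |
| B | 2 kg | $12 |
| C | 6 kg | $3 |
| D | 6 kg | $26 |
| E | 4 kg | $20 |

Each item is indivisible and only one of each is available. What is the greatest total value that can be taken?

$60

This is a 0/1 knapsack; check combinations near the capacity.
- A+B+D: weight 3+2+6=11, value 22+12+26=60
- B+D+E: weight 2+6+4=12, value 12+26+20=58
- A+B+E: weight 3+2+4=9, value 22+12+20=54
- A+D: weight 3+6=9, value 22+26=48
Best: $60.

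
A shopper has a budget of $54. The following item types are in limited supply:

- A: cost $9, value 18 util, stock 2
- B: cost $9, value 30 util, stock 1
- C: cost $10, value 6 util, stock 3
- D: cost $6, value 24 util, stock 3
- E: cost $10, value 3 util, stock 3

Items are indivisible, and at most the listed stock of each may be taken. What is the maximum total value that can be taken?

138 util

Best selections within cost 54 and stock limits:
- 2×A + 1×B + 3×D: cost 45, value 138
- 1×A + 1×B + 1×C + 3×D: cost 46, value 126
Best: 138 util.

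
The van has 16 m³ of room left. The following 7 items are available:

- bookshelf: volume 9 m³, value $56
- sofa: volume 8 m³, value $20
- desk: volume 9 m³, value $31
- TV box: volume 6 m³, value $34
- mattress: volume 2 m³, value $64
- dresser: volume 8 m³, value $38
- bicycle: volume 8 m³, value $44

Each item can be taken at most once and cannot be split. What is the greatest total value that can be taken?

$142

This is a 0/1 knapsack; check combinations near the capacity.
- TV box+mattress+bicycle: volume 6+2+8=16, value 34+64+44=142
- TV box+mattress+dresser: volume 6+2+8=16, value 34+64+38=136
- bookshelf+mattress: volume 9+2=11, value 56+64=120
- sofa+TV box+mattress: volume 8+6+2=16, value 20+34+64=118
Best: $142.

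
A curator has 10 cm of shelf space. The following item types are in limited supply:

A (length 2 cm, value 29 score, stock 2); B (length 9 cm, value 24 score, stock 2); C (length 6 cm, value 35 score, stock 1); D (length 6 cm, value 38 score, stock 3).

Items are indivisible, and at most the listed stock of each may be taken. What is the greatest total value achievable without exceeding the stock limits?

96 score

Best selections within length 10 and stock limits:
- 2×A + 1×D: length 10, value 96
- 2×A + 1×C: length 10, value 93
- 1×A + 1×D: length 8, value 67
- 1×A + 1×C: length 8, value 64
Best: 96 score.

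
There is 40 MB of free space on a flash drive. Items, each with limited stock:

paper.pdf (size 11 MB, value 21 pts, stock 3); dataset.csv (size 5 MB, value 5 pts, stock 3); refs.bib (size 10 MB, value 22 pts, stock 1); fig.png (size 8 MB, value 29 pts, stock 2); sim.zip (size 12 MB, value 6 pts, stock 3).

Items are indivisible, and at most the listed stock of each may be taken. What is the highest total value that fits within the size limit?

101 pts

Top feasible selections:
- 1×paper.pdf + 1×refs.bib + 2×fig.png: size 37, value 101
- 2×paper.pdf + 2×fig.png: size 38, value 100
- 2×paper.pdf + 1×refs.bib + 1×fig.png: size 40, value 93
- 2×dataset.csv + 1×refs.bib + 2×fig.png: size 36, value 90
Best: 101 pts.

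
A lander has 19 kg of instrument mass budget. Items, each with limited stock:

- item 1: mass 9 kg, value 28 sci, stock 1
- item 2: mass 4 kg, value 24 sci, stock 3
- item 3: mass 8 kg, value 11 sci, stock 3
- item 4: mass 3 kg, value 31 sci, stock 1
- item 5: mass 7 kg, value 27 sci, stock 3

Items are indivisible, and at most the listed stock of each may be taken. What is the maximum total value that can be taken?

106 sci

Top feasible selections:
- 2×item 2 + 1×item 4 + 1×item 5: mass 18, value 106
- 3×item 2 + 1×item 4: mass 15, value 103
- 3×item 2 + 1×item 5: mass 19, value 99
- 2×item 2 + 1×item 3 + 1×item 4: mass 19, value 90
Best: 106 sci.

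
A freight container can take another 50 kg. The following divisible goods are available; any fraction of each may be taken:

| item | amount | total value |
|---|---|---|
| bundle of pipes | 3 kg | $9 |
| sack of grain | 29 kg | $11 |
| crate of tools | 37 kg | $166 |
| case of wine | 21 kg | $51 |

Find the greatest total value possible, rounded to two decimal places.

199.29

Take in order of value per unit:
- crate of tools (166/37 per unit): all 37 → value 166, running total 166.00
- bundle of pipes (9/3 per unit): all 3 → value 9, running total 175.00
- case of wine (51/21 per unit): 10 of 21 → value 10×51/21 = 24.2857, running total 199.29
Total 199.29.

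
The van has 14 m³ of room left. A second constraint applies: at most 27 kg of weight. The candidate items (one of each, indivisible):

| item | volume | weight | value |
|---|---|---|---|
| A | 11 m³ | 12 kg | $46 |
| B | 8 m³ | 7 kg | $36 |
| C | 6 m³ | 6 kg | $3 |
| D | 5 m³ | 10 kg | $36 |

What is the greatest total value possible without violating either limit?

$72

Feasible sets respecting both limits:
- B+D: volume 13, weight 17, value 72
- A: volume 11, weight 12, value 46
- B+C: volume 14, weight 13, value 39
Best: $72.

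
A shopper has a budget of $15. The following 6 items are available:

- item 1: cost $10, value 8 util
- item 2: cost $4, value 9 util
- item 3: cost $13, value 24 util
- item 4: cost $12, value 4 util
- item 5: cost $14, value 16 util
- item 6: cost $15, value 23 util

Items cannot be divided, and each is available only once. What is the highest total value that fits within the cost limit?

This is a 0/1 knapsack; check combinations near the capacity.
- item 3: cost 13, value 24
- item 6: cost 15, value 23
- item 1+item 2: cost 10+4=14, value 8+9=17
- item 5: cost 14, value 16
- item 2: cost 4, value 9
Best: 24 util.

24 util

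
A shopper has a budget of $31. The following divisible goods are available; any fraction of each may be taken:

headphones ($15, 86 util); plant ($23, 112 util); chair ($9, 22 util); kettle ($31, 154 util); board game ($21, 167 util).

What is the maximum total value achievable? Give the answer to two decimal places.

Take in order of value per unit:
- board game (167/21 per unit): all 21 → value 167, running total 167.00
- headphones (86/15 per unit): 10 of 15 → value 10×86/15 = 57.3333, running total 224.33
Total 224.33.

224.33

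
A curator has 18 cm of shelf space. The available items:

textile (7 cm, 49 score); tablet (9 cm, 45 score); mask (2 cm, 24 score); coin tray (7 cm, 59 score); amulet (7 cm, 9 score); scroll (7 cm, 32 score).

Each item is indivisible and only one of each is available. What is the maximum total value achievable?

132 score

Check high-value combinations within 18 cm:
- textile+mask+coin tray: length 7+2+7=16, value 49+24+59=132
- tablet+mask+coin tray: length 9+2+7=18, value 45+24+59=128
- textile+tablet+mask: length 7+9+2=18, value 49+45+24=118
- mask+coin tray+scroll: length 2+7+7=16, value 24+59+32=115
Best: 132 score.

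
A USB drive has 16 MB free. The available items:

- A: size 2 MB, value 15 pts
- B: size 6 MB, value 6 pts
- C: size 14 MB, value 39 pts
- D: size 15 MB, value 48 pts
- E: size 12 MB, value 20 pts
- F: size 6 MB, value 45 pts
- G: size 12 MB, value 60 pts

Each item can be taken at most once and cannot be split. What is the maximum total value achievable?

Check high-value combinations within 16 MB:
- A+G: size 2+12=14, value 15+60=75
- A+B+F: size 2+6+6=14, value 15+6+45=66
- A+F: size 2+6=8, value 15+45=60
Best: 75 pts.

75 pts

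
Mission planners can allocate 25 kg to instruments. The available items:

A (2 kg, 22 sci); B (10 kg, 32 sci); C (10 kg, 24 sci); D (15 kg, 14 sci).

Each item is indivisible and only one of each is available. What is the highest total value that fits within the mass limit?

This is a 0/1 knapsack; check combinations near the capacity.
- A+B+C: mass 2+10+10=22, value 22+32+24=78
- B+C: mass 10+10=20, value 32+24=56
- A+B: mass 2+10=12, value 22+32=54
- A+C: mass 2+10=12, value 22+24=46
- B+D: mass 10+15=25, value 32+14=46
Best: 78 sci.

78 sci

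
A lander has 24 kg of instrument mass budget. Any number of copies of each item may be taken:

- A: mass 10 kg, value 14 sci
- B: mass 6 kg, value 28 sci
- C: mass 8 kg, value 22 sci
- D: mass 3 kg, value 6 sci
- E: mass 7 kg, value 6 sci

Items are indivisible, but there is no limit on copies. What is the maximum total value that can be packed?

Best value-per-unit is B at 28/6, and filling with it alone uses mass 4×6=24. No mix of the others beats 4×28 = 112.

112 sci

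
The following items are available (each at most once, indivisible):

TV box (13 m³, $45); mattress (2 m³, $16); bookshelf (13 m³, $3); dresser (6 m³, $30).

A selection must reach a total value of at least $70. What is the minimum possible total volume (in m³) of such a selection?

Subsets with value ≥ 70, sorted by total volume:
- TV box+dresser: volume 19, value 75
- TV box+mattress+dresser: volume 21, value 91
- TV box+bookshelf+dresser: volume 32, value 78
Minimum volume: 19 m³.

19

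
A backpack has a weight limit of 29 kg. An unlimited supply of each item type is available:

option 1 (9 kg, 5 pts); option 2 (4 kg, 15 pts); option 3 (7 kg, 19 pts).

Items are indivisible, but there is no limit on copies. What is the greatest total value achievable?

105 pts

Best value-per-unit is option 2 at 15/4, and filling with it alone uses weight 7×4=28. No mix of the others beats 7×15 = 105.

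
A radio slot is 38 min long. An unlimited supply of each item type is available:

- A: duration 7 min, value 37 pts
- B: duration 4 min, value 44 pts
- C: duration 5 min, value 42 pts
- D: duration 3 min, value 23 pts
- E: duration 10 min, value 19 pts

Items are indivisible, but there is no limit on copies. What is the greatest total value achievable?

398 pts

Best value-per-unit is B at 44/4; filling with it alone gives 9×44 = 396.
Optimal mix: 8×B + 2×D → duration 38, value 398.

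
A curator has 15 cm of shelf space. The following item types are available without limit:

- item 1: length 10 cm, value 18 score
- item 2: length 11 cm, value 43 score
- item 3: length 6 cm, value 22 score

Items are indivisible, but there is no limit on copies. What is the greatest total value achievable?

Best value-per-unit is item 2 at 43/11; filling with it alone gives 1×43 = 43.
Optimal mix: 2×item 3 → length 12, value 44.

44 score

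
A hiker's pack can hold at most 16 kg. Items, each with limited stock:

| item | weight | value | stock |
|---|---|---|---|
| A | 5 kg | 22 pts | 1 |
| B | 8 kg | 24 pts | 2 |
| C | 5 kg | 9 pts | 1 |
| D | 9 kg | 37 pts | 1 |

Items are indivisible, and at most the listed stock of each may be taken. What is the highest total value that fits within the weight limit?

Best selections within weight 16 and stock limits:
- 1×A + 1×D: weight 14, value 59
- 2×B: weight 16, value 48
Best: 59 pts.

59 pts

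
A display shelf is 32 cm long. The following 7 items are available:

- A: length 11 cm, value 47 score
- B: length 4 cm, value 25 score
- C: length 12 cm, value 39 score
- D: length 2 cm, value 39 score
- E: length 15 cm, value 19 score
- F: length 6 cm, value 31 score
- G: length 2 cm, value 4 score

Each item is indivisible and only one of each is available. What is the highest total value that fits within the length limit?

Check high-value combinations within 32 cm:
- A+C+D+F: length 11+12+2+6=31, value 47+39+39+31=156
- A+B+C+D+G: length 11+4+12+2+2=31, value 47+25+39+39+4=154
- A+B+C+D: length 11+4+12+2=29, value 47+25+39+39=150
Best: 156 score.

156 score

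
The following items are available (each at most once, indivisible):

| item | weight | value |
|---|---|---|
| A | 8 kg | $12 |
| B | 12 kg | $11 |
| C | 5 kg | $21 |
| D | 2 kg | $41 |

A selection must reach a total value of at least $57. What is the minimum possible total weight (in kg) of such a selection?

7

Subsets with value ≥ 57, sorted by total weight:
- C+D: weight 7, value 62
- A+C+D: weight 15, value 74
- B+C+D: weight 19, value 73
Minimum weight: 7 kg.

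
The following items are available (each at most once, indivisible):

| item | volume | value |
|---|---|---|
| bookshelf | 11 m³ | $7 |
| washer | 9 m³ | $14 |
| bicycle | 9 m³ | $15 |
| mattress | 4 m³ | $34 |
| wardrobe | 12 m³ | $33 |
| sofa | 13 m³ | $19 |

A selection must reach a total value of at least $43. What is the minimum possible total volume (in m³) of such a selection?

13

Subsets with value ≥ 43, sorted by total volume:
- bicycle+mattress: volume 13, value 49
- washer+mattress: volume 13, value 48
- mattress+wardrobe: volume 16, value 67
- mattress+sofa: volume 17, value 53
Minimum volume: 13 m³.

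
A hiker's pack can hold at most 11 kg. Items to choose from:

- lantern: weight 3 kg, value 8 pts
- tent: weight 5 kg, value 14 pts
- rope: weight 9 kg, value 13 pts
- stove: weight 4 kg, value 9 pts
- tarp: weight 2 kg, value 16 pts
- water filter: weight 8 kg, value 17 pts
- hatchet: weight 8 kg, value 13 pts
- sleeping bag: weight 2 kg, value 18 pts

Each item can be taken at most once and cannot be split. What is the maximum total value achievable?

51 pts

Check high-value combinations within 11 kg:
- lantern+stove+tarp+sleeping bag: weight 3+4+2+2=11, value 8+9+16+18=51
- tent+tarp+sleeping bag: weight 5+2+2=9, value 14+16+18=48
- stove+tarp+sleeping bag: weight 4+2+2=8, value 9+16+18=43
Best: 51 pts.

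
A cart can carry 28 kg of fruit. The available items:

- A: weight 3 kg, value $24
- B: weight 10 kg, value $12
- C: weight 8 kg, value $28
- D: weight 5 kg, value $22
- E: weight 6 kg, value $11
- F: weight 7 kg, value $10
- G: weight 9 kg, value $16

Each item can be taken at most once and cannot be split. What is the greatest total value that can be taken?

$90

Check high-value combinations within 28 kg:
- A+C+D+G: weight 3+8+5+9=25, value 24+28+22+16=90
- A+B+C+D: weight 3+10+8+5=26, value 24+12+28+22=86
- A+C+D+E: weight 3+8+5+6=22, value 24+28+22+11=85
- A+C+D+F: weight 3+8+5+7=23, value 24+28+22+10=84
Best: $90.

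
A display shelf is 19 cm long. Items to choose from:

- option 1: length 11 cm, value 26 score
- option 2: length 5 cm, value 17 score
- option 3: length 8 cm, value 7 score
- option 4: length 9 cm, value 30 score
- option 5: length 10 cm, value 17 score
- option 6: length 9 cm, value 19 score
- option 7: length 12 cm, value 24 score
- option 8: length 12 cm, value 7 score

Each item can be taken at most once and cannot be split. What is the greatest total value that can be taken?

This is a 0/1 knapsack; check combinations near the capacity.
- option 4+option 6: length 9+9=18, value 30+19=49
- option 2+option 4: length 5+9=14, value 17+30=47
- option 4+option 5: length 9+10=19, value 30+17=47
- option 1+option 2: length 11+5=16, value 26+17=43
- option 2+option 7: length 5+12=17, value 17+24=41
Best: 49 score.

49 score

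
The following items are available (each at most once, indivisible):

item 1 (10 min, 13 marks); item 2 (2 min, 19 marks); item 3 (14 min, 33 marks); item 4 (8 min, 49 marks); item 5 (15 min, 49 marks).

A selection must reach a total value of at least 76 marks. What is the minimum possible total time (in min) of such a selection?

20

Subsets with value ≥ 76, sorted by total time:
- item 1+item 2+item 4: time 20, value 81
- item 3+item 4: time 22, value 82
Minimum time: 20 min.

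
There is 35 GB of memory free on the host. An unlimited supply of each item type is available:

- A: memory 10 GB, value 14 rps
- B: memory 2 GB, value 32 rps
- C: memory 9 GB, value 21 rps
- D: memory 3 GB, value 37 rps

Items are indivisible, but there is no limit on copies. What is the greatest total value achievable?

549 rps

Best value-per-unit is B at 32/2; filling with it alone gives 17×32 = 544.
Optimal mix: 16×B + 1×D → memory 35, value 549.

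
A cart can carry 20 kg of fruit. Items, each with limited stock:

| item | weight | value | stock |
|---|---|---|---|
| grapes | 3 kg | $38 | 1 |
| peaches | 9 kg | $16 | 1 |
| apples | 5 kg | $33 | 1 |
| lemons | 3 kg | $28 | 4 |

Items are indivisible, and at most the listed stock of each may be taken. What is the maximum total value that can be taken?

Best selections within weight 20 and stock limits:
- 1×grapes + 1×apples + 4×lemons: weight 20, value 183
- 1×grapes + 1×apples + 3×lemons: weight 17, value 155
- 1×grapes + 4×lemons: weight 15, value 150
- 1×apples + 4×lemons: weight 17, value 145
Best: $183.

$183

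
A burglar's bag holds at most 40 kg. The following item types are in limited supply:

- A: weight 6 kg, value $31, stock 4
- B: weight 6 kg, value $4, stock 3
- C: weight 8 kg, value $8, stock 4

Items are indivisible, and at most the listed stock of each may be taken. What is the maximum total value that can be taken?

Top feasible selections:
- 4×A + 2×C: weight 40, value 140
- 4×A + 1×B + 1×C: weight 38, value 136
- 4×A + 1×C: weight 32, value 132
Best: $140.

$140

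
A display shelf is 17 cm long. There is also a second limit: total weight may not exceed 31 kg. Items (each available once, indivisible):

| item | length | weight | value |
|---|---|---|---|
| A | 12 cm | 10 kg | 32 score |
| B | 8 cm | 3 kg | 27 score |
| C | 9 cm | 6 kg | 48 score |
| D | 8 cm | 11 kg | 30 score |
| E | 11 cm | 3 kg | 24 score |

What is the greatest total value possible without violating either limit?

78 score

Feasible sets respecting both limits:
- C+D: length 17, weight 17, value 78
- B+C: length 17, weight 9, value 75
- B+D: length 16, weight 14, value 57
Best: 78 score.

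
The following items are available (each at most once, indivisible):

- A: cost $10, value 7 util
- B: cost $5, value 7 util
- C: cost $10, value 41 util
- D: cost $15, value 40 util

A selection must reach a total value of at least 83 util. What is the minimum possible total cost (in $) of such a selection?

30

Subsets with value ≥ 83, sorted by total cost:
- B+C+D: cost 30, value 88
- A+C+D: cost 35, value 88
- A+B+C+D: cost 40, value 95
Minimum cost: 30 $.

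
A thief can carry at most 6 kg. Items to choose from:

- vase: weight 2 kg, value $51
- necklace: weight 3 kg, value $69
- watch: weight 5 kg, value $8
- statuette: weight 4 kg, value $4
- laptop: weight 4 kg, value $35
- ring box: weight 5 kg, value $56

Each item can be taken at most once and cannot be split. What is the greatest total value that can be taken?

$120

This is a 0/1 knapsack; check combinations near the capacity.
- vase+necklace: weight 2+3=5, value 51+69=120
- vase+laptop: weight 2+4=6, value 51+35=86
- necklace: weight 3, value 69
- ring box: weight 5, value 56
Best: $120.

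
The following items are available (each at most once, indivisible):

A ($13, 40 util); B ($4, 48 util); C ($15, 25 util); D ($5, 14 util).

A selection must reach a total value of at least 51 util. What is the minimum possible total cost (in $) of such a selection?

Subsets with value ≥ 51, sorted by total cost:
- B+D: cost 9, value 62
- A+B: cost 17, value 88
- A+D: cost 18, value 54
Minimum cost: 9 $.

9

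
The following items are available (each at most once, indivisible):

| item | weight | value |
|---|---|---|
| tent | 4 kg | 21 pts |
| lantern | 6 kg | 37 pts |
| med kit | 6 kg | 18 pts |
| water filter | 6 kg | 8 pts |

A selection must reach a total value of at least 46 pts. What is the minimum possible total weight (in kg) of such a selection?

Subsets with value ≥ 46, sorted by total weight:
- tent+lantern: weight 10, value 58
- lantern+med kit: weight 12, value 55
- tent+lantern+med kit: weight 16, value 76
- tent+lantern+water filter: weight 16, value 66
Minimum weight: 10 kg.

10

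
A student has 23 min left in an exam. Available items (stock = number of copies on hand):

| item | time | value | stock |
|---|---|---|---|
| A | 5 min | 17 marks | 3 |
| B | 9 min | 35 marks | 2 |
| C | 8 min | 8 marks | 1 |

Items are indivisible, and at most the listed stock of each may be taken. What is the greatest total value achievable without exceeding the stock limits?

87 marks

Top feasible selections:
- 1×A + 2×B: time 23, value 87
- 2×B: time 18, value 70
- 2×A + 1×B: time 19, value 69
Best: 87 marks.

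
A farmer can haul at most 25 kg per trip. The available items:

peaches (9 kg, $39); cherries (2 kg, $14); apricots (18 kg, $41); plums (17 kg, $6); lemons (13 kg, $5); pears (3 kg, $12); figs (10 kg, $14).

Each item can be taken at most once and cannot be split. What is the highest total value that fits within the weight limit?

$79

Check high-value combinations within 25 kg:
- peaches+cherries+pears+figs: weight 9+2+3+10=24, value 39+14+12+14=79
- peaches+cherries+figs: weight 9+2+10=21, value 39+14+14=67
- cherries+apricots+pears: weight 2+18+3=23, value 14+41+12=67
- peaches+cherries+pears: weight 9+2+3=14, value 39+14+12=65
Best: $79.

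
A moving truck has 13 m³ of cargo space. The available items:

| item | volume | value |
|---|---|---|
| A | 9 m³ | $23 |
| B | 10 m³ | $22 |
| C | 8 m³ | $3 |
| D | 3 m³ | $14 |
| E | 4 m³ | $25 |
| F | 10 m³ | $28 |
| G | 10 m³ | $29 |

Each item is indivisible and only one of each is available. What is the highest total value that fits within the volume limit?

Check high-value combinations within 13 m³:
- A+E: volume 9+4=13, value 23+25=48
- D+G: volume 3+10=13, value 14+29=43
- D+F: volume 3+10=13, value 14+28=42
Best: $48.

$48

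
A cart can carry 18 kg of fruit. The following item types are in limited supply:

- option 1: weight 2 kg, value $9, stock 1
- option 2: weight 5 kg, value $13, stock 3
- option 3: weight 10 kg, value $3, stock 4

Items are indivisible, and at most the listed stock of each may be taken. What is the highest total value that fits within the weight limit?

$48

Best selections within weight 18 and stock limits:
- 1×option 1 + 3×option 2: weight 17, value 48
- 3×option 2: weight 15, value 39
Best: $48.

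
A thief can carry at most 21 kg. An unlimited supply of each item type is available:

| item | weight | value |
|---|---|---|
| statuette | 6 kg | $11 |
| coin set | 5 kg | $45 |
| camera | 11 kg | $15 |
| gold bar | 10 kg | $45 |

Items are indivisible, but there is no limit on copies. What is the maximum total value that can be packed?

Best value-per-unit is coin set at 45/5, and filling with it alone uses weight 4×5=20. No mix of the others beats 4×45 = 180.

$180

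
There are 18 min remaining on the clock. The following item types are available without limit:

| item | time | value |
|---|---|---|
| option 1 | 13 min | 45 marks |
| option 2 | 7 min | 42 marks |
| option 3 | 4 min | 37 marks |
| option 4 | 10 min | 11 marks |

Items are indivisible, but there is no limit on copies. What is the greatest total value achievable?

148 marks

Best value-per-unit is option 3 at 37/4, and filling with it alone uses time 4×4=16. No mix of the others beats 4×37 = 148.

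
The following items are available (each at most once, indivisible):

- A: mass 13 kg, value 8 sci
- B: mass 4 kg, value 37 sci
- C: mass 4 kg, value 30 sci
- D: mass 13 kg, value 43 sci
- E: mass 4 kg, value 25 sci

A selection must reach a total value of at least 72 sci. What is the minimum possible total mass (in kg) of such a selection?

12

Subsets with value ≥ 72, sorted by total mass:
- B+C+E: mass 12, value 92
- B+D: mass 17, value 80
- C+D: mass 17, value 73
- B+C+D: mass 21, value 110
Minimum mass: 12 kg.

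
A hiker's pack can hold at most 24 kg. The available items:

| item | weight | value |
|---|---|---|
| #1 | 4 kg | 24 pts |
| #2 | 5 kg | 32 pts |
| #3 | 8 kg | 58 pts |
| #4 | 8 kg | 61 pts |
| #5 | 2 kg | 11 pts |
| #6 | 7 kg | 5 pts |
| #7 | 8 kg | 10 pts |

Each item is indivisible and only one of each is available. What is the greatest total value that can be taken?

162 pts

Check high-value combinations within 24 kg:
- #2+#3+#4+#5: weight 5+8+8+2=23, value 32+58+61+11=162
- #1+#3+#4+#5: weight 4+8+8+2=22, value 24+58+61+11=154
- #2+#3+#4: weight 5+8+8=21, value 32+58+61=151
Best: 162 pts.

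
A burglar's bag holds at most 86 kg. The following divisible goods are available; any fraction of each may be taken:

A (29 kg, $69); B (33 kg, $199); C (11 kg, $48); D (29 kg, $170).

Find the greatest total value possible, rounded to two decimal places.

447.93

Take in order of value per unit:
- B (199/33 per unit): all 33 → value 199, running total 199.00
- D (170/29 per unit): all 29 → value 170, running total 369.00
- C (48/11 per unit): all 11 → value 48, running total 417.00
- A (69/29 per unit): 13 of 29 → value 13×69/29 = 30.9310, running total 447.93
Total 447.93.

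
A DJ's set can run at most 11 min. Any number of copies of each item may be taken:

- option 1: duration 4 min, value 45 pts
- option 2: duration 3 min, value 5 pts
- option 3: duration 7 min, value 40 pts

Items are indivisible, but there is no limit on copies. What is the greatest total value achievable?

Best value-per-unit is option 1 at 45/4; filling with it alone gives 2×45 = 90.
Optimal mix: 2×option 1 + 1×option 2 → duration 11, value 95.

95 pts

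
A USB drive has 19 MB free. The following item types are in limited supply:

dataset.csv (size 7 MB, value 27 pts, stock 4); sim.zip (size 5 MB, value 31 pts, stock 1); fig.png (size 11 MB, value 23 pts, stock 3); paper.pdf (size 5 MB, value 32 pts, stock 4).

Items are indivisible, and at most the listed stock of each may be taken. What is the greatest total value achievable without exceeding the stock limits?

Top feasible selections:
- 3×paper.pdf: size 15, value 96
- 1×sim.zip + 2×paper.pdf: size 15, value 95
- 1×dataset.csv + 2×paper.pdf: size 17, value 91
Best: 96 pts.

96 pts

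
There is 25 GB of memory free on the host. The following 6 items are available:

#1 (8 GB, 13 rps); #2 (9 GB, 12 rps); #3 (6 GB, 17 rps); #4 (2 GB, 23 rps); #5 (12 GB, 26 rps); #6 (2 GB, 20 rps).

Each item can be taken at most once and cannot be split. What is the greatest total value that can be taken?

Check high-value combinations within 25 GB:
- #3+#4+#5+#6: memory 6+2+12+2=22, value 17+23+26+20=86
- #1+#4+#5+#6: memory 8+2+12+2=24, value 13+23+26+20=82
- #2+#4+#5+#6: memory 9+2+12+2=25, value 12+23+26+20=81
Best: 86 rps.

86 rps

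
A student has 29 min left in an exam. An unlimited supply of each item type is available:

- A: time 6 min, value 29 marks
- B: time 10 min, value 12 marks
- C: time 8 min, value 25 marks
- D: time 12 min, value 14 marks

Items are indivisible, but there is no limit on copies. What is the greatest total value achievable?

116 marks

Best value-per-unit is A at 29/6, and filling with it alone uses time 4×6=24. No mix of the others beats 4×29 = 116.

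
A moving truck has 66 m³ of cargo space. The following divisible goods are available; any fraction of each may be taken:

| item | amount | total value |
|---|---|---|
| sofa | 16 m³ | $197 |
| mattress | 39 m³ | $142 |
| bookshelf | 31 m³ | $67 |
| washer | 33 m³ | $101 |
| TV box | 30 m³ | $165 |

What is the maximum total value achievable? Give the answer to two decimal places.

Take in order of value per unit:
- sofa (197/16 per unit): all 16 → value 197, running total 197.00
- TV box (165/30 per unit): all 30 → value 165, running total 362.00
- mattress (142/39 per unit): 20 of 39 → value 20×142/39 = 72.8205, running total 434.82
Total 434.82.

434.82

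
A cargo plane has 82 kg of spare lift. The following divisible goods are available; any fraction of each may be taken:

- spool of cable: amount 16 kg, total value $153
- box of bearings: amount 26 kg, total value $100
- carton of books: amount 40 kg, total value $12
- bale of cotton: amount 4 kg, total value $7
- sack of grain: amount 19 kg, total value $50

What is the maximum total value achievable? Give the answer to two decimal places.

Take in order of value per unit:
- spool of cable (153/16 per unit): all 16 → value 153, running total 153.00
- box of bearings (100/26 per unit): all 26 → value 100, running total 253.00
- sack of grain (50/19 per unit): all 19 → value 50, running total 303.00
- bale of cotton (7/4 per unit): all 4 → value 7, running total 310.00
- carton of books (12/40 per unit): 17 of 40 → value 17×12/40 = 5.1000, running total 315.10
Total 315.10.

315.10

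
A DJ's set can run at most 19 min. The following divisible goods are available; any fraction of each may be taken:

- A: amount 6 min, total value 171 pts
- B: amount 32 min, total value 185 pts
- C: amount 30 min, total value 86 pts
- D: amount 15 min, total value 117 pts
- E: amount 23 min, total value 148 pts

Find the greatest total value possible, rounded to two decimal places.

Take in order of value per unit:
- A (171/6 per unit): all 6 → value 171, running total 171.00
- D (117/15 per unit): 13 of 15 → value 13×117/15 = 101.4000, running total 272.40
Total 272.40.

272.40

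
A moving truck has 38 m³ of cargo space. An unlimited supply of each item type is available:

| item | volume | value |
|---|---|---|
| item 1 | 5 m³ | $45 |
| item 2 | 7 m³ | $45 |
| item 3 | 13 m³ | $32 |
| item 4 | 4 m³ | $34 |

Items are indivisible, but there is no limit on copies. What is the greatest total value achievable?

Best value-per-unit is item 1 at 45/5; filling with it alone gives 7×45 = 315.
Optimal mix: 6×item 1 + 2×item 4 → volume 38, value 338.

$338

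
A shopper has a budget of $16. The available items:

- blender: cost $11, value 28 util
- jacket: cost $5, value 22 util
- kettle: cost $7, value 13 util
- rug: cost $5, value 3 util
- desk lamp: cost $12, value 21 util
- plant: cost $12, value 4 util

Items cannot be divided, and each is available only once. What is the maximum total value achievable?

50 util

Check high-value combinations within $16:
- blender+jacket: cost 11+5=16, value 28+22=50
- jacket+kettle: cost 5+7=12, value 22+13=35
- blender+rug: cost 11+5=16, value 28+3=31
Best: 50 util.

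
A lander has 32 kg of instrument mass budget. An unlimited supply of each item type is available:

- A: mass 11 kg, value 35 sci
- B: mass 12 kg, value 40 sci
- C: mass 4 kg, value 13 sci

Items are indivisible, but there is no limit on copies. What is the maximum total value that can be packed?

Best value-per-unit is B at 40/12; filling with it alone gives 2×40 = 80.
Optimal mix: 2×B + 2×C → mass 32, value 106.

106 sci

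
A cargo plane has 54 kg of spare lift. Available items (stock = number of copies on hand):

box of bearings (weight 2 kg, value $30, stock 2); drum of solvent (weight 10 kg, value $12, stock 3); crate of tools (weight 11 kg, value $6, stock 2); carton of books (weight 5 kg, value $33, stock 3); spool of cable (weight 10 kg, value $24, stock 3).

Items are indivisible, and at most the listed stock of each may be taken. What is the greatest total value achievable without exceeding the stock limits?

Top feasible selections:
- 2×box of bearings + 3×carton of books + 3×spool of cable: weight 49, value 231
- 2×box of bearings + 1×drum of solvent + 3×carton of books + 2×spool of cable: weight 49, value 219
- 2×box of bearings + 1×crate of tools + 3×carton of books + 2×spool of cable: weight 50, value 213
- 2×box of bearings + 1×drum of solvent + 2×carton of books + 3×spool of cable: weight 54, value 210
Best: $231.

$231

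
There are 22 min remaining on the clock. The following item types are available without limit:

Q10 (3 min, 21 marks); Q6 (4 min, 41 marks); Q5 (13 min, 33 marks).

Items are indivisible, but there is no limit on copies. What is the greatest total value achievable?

206 marks

Best value-per-unit is Q6 at 41/4; filling with it alone gives 5×41 = 205.
Optimal mix: 2×Q10 + 4×Q6 → time 22, value 206.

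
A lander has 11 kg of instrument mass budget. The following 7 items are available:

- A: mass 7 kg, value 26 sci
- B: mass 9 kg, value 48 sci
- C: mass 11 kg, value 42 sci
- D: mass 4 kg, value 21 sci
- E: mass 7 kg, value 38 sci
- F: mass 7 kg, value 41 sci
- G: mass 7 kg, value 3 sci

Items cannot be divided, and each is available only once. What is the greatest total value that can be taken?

Check high-value combinations within 11 kg:
- D+F: mass 4+7=11, value 21+41=62
- D+E: mass 4+7=11, value 21+38=59
- B: mass 9, value 48
- A+D: mass 7+4=11, value 26+21=47
- C: mass 11, value 42
Best: 62 sci.

62 sci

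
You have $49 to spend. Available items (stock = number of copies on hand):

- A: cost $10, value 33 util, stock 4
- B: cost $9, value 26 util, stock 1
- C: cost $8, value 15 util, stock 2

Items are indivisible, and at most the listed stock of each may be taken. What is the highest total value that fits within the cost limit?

Top feasible selections:
- 4×A + 1×B: cost 49, value 158
- 4×A + 1×C: cost 48, value 147
- 3×A + 1×B + 1×C: cost 47, value 140
- 4×A: cost 40, value 132
Best: 158 util.

158 util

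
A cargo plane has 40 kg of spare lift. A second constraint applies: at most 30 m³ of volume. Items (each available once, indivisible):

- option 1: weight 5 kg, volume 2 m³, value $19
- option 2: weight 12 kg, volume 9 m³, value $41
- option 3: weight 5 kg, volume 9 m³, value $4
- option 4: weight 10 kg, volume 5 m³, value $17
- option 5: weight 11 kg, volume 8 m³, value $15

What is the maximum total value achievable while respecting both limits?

$92

Feasible sets respecting both limits:
- option 1+option 2+option 4+option 5: weight 38, volume 24, value 92
- option 1+option 2+option 3+option 4: weight 32, volume 25, value 81
- option 1+option 2+option 3+option 5: weight 33, volume 28, value 79
- option 1+option 2+option 4: weight 27, volume 16, value 77
Best: $92.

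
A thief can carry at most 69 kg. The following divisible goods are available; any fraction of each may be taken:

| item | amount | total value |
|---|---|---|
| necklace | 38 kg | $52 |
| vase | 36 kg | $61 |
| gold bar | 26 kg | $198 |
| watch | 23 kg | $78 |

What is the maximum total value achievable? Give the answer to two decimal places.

309.89

Take in order of value per unit:
- gold bar (198/26 per unit): all 26 → value 198, running total 198.00
- watch (78/23 per unit): all 23 → value 78, running total 276.00
- vase (61/36 per unit): 20 of 36 → value 20×61/36 = 33.8889, running total 309.89
Total 309.89.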